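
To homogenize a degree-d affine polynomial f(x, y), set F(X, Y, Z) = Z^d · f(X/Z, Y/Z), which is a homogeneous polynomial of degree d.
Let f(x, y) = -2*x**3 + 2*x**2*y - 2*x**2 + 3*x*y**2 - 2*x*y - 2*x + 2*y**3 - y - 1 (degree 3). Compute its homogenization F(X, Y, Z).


F(X, Y, Z) = -2*X**3 + 2*X**2*Y - 2*X**2*Z + 3*X*Y**2 - 2*X*Y*Z - 2*X*Z**2 + 2*Y**3 - Y*Z**2 - Z**3

deg(f) = 3.
Substitute x = X/Z, y = Y/Z into f, then multiply by Z^3.
  monomial -2·x^3·y^0 ↦ -2·X^3·Y^0·Z^0.
  monomial 2·x^2·y^1 ↦ 2·X^2·Y^1·Z^0.
  monomial -2·x^2·y^0 ↦ -2·X^2·Y^0·Z^1.
  monomial 3·x^1·y^2 ↦ 3·X^1·Y^2·Z^0.
  monomial -2·x^1·y^1 ↦ -2·X^1·Y^1·Z^1.
  monomial -2·x^1·y^0 ↦ -2·X^1·Y^0·Z^2.
  monomial 2·x^0·y^3 ↦ 2·X^0·Y^3·Z^0.
  monomial -1·x^0·y^1 ↦ -1·X^0·Y^1·Z^2.
  monomial -1·x^0·y^0 ↦ -1·X^0·Y^0·Z^3.
Collecting: F(X, Y, Z) = -2*X**3 + 2*X**2*Y - 2*X**2*Z + 3*X*Y**2 - 2*X*Y*Z - 2*X*Z**2 + 2*Y**3 - Y*Z**2 - Z**3.


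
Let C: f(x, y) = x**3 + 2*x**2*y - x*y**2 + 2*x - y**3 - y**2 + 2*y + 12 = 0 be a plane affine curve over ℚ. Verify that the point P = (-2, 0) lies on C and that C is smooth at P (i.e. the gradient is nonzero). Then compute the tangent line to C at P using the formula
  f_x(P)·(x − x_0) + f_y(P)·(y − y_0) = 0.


Tangent line at P: 14*x + 10*y + 28 = 0.

Step 1: f(-2, 0) = 0, so P lies on C.
Step 2: partial derivatives
  f_x(x, y) = 3*x**2 + 4*x*y - y**2 + 2, f_y(x, y) = 2*x**2 - 2*x*y - 3*y**2 - 2*y + 2.
  f_x(P) = 14, f_y(P) = 10 (gradient nonzero, so P is smooth).
Step 3: tangent line at P: 14·(x − -2) + 10·(y − 0) = 0.
Expanding: 14*x + 10*y + 28 = 0.


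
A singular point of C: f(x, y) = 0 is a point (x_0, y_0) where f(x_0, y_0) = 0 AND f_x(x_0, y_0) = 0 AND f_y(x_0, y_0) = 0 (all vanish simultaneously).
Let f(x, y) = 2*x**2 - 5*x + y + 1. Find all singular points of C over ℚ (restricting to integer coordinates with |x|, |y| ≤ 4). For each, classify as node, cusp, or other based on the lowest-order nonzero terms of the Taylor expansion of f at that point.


No singular points in the scanned grid; C is smooth there.

Compute partial derivatives:
  f_x = 4*x - 5.
  f_y = 1.
f_y = 1 is a nonzero constant, so f_y never vanishes: no point (x, y) can satisfy f = f_x = f_y = 0. In particular no (x, y) ∈ {−4, ..., 4}² is singular; the curve is smooth.


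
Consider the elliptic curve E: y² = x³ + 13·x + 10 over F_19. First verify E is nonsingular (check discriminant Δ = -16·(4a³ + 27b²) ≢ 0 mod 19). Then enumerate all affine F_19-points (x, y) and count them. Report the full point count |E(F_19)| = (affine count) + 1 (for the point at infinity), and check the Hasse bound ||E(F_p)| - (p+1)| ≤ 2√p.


Affine points = {(1, 9), (1, 10), (2, 5), (2, 14), (3, 0), (6, 0), (7, 8), (7, 11), (9, 1), (9, 18), (10, 0), (13, 1), (13, 18), (16, 1), (16, 18)}; affine count = 15; |E(F_19)| = 16.

Discriminant check: Δ ∝ 4a³ + 27b² = 4·13³ + 27·10² = 4·2197 + 27·100 ≡ 12 (mod 19). Nonzero ⇒ E is nonsingular.
For each x ∈ F_19, compute rhs = x³ + 13·x + 10 mod 19, then count y ∈ F_19 with y² ≡ rhs.
  x = 0: rhs = 10, matching y values: none (0 points).
  x = 1: rhs = 5, matching y values: 9, 10 (2 points).
  x = 2: rhs = 6, matching y values: 5, 14 (2 points).
  x = 3: rhs = 0, matching y values: 0 (1 points).
  x = 4: rhs = 12, matching y values: none (0 points).
  x = 5: rhs = 10, matching y values: none (0 points).
  x = 6: rhs = 0, matching y values: 0 (1 points).
  x = 7: rhs = 7, matching y values: 8, 11 (2 points).
  x = 8: rhs = 18, matching y values: none (0 points).
  x = 9: rhs = 1, matching y values: 1, 18 (2 points).
  x = 10: rhs = 0, matching y values: 0 (1 points).
  x = 11: rhs = 2, matching y values: none (0 points).
  x = 12: rhs = 13, matching y values: none (0 points).
  x = 13: rhs = 1, matching y values: 1, 18 (2 points).
  x = 14: rhs = 10, matching y values: none (0 points).
  x = 15: rhs = 8, matching y values: none (0 points).
  x = 16: rhs = 1, matching y values: 1, 18 (2 points).
  x = 17: rhs = 14, matching y values: none (0 points).
  x = 18: rhs = 15, matching y values: none (0 points).
Total affine count: 15.
Full point count |E(F_19)| = 15 + 1 = 16.
Hasse bound: |16 − (19+1)| = |-4| = 4 ≤ 2√19 ≈ 8.7178 ✓.


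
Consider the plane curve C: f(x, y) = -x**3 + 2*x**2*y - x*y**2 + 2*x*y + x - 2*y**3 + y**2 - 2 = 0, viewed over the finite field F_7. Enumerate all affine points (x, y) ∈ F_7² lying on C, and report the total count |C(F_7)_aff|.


Affine F_7-points: {(0, 2), (1, 1), (2, 3), (6, 4)}; count = 4.

For each of the 49 pairs (x, y) ∈ F_7², evaluate f(x, y) mod 7. Record the zeros.
  x = 0: [0↦5, 1↦4, 2↦0, 3↦2, 4↦5, 5↦4, 6↦1]  zeros at y ∈ {2}
  x = 1: [0↦5, 1↦0, 2↦4, 3↦5, 4↦5, 5↦6, 6↦3]  zeros at y ∈ {1}
  x = 2: [0↦6, 1↦1, 2↦3, 3↦0, 4↦1, 5↦1, 6↦2]  zeros at y ∈ {3}
  x = 3: [0↦2, 1↦1, 2↦5, 3↦2, 4↦1, 5↦4, 6↦6]  zeros at y ∈ ∅
  x = 4: [0↦1, 1↦1, 2↦4, 3↦5, 4↦6, 5↦2, 6↦2]  zeros at y ∈ ∅
  x = 5: [0↦4, 1↦2, 2↦1, 3↦3, 4↦3, 5↦3, 6↦5]  zeros at y ∈ ∅
  x = 6: [0↦5, 1↦5, 2↦4, 3↦4, 4↦0, 5↦1, 6↦2]  zeros at y ∈ {4}
Collecting zeros: affine points = {(0, 2), (1, 1), (2, 3), (6, 4)}.
Total count |C(F_7)_aff| = 4.


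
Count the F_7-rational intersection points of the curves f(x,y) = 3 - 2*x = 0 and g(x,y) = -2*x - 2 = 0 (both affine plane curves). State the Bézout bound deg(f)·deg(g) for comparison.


Common zeros: ∅; count = 0; Bézout bound = 1.

deg(f) = 1, deg(g) = 1, so Bézout bound = 1.
Scan x ∈ F_7. For each x, list the y ∈ F_7 with f(x, y) ≡ 0 and those with g(x, y) ≡ 0 (mod 7); the common zeros in that column are the intersection.
  x = 0: f ≡ 0 at y ∈ ∅; g ≡ 0 at y ∈ ∅; common: ∅.
  x = 1: f ≡ 0 at y ∈ ∅; g ≡ 0 at y ∈ ∅; common: ∅.
  x = 2: f ≡ 0 at y ∈ ∅; g ≡ 0 at y ∈ ∅; common: ∅.
  x = 3: f ≡ 0 at y ∈ ∅; g ≡ 0 at y ∈ ∅; common: ∅.
  x = 4: f ≡ 0 at y ∈ ∅; g ≡ 0 at y ∈ ∅; common: ∅.
  x = 5: f ≡ 0 at y ∈ {0, 1, 2, 3, 4, 5, 6}; g ≡ 0 at y ∈ ∅; common: ∅.
  x = 6: f ≡ 0 at y ∈ ∅; g ≡ 0 at y ∈ {0, 1, 2, 3, 4, 5, 6}; common: ∅.
Collecting: common zeros = ∅, so the count is 0.
Comparison with the Bézout bound: 0 ≤ 1 = deg(f)·deg(g), as expected for curves with no common component (the affine F_7-count falls short of the bound because intersections may lie at infinity, over extension fields, or carry multiplicity).


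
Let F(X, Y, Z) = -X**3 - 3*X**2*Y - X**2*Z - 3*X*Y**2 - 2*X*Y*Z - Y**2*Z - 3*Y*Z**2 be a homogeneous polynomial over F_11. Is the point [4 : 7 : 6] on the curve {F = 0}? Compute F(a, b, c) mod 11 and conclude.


F(4,7,6) ≡ 5 (mod 11); P is NOT on the curve.

Evaluate F(4, 7, 6) term-by-term (mod 11).
  -X**3 ↦ -1·64·1·1 = -64
  -3*X**2*Y ↦ -3·16·7·1 = -336
  -X**2*Z ↦ -1·16·1·6 = -96
  -3*X*Y**2 ↦ -3·4·49·1 = -588
  -2*X*Y*Z ↦ -2·4·7·6 = -336
  -Y**2*Z ↦ -1·1·49·6 = -294
  -3*Y*Z**2 ↦ -3·1·7·36 = -756
Sum: F(4, 7, 6) = (-64) + (-336) + (-96) + (-588) + (-336) + (-294) + (-756) = -2470.
Reducing mod 11: -2470 ≡ 5 (mod 11).
Since F(a, b, c) ≡ 5 ≠ 0 (mod 11), P does NOT lie on the curve.


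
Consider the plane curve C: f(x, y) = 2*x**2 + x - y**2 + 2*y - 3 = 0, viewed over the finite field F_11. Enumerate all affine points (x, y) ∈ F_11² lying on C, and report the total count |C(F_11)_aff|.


Affine F_11-points: {(0, 4), (0, 9), (1, 0), (1, 2), (4, 0), (4, 2), (5, 4), (5, 9), (7, 3), (7, 10), (9, 3), (9, 10)}; count = 12.

For each of the 121 pairs (x, y) ∈ F_11², evaluate f(x, y) mod 11. Record the zeros.
  x = 0: [0↦8, 1↦9, 2↦8, 3↦5, 4↦0, 5↦4, 6↦6, 7↦6, 8↦4, 9↦0, 10↦5]  zeros at y ∈ {4, 9}
  x = 1: [0↦0, 1↦1, 2↦0, 3↦8, 4↦3, 5↦7, 6↦9, 7↦9, 8↦7, 9↦3, 10↦8]  zeros at y ∈ {0, 2}
  x = 2: [0↦7, 1↦8, 2↦7, 3↦4, 4↦10, 5↦3, 6↦5, 7↦5, 8↦3, 9↦10, 10↦4]  zeros at y ∈ ∅
  x = 3: [0↦7, 1↦8, 2↦7, 3↦4, 4↦10, 5↦3, 6↦5, 7↦5, 8↦3, 9↦10, 10↦4]  zeros at y ∈ ∅
  x = 4: [0↦0, 1↦1, 2↦0, 3↦8, 4↦3, 5↦7, 6↦9, 7↦9, 8↦7, 9↦3, 10↦8]  zeros at y ∈ {0, 2}
  x = 5: [0↦8, 1↦9, 2↦8, 3↦5, 4↦0, 5↦4, 6↦6, 7↦6, 8↦4, 9↦0, 10↦5]  zeros at y ∈ {4, 9}
  x = 6: [0↦9, 1↦10, 2↦9, 3↦6, 4↦1, 5↦5, 6↦7, 7↦7, 8↦5, 9↦1, 10↦6]  zeros at y ∈ ∅
  x = 7: [0↦3, 1↦4, 2↦3, 3↦0, 4↦6, 5↦10, 6↦1, 7↦1, 8↦10, 9↦6, 10↦0]  zeros at y ∈ {3, 10}
  x = 8: [0↦1, 1↦2, 2↦1, 3↦9, 4↦4, 5↦8, 6↦10, 7↦10, 8↦8, 9↦4, 10↦9]  zeros at y ∈ ∅
  x = 9: [0↦3, 1↦4, 2↦3, 3↦0, 4↦6, 5↦10, 6↦1, 7↦1, 8↦10, 9↦6, 10↦0]  zeros at y ∈ {3, 10}
  x = 10: [0↦9, 1↦10, 2↦9, 3↦6, 4↦1, 5↦5, 6↦7, 7↦7, 8↦5, 9↦1, 10↦6]  zeros at y ∈ ∅
Collecting zeros: affine points = {(0, 4), (0, 9), (1, 0), (1, 2), (4, 0), (4, 2), (5, 4), (5, 9), (7, 3), (7, 10), (9, 3), (9, 10)}.
Total count |C(F_11)_aff| = 12.


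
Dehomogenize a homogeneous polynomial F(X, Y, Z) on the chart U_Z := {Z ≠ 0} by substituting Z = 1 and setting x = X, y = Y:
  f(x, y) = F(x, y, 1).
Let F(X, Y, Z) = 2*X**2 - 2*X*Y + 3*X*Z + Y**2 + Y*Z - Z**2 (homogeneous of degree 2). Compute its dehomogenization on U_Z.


f(x, y) = 2*x**2 - 2*x*y + 3*x + y**2 + y - 1

On U_Z we set Z = 1. Each monomial c·X^i·Y^j·Z^k in F becomes c·x^i·y^j·1^k = c·x^i·y^j.
Substituting Z = 1: F(X, Y, 1) = 2*x**2 - 2*x*y + 3*x + y**2 + y - 1.
Note: deg(f) ≤ deg(F) = 2; strict inequality happens when F is divisible by Z (lost terms).


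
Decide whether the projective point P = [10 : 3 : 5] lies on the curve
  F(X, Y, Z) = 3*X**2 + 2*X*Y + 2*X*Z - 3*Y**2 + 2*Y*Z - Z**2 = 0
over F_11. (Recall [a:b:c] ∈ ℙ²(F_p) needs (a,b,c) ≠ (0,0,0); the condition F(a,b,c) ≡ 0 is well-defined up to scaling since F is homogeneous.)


F(10,3,5) ≡ 9 (mod 11); P is NOT on the curve.

Evaluate F(10, 3, 5) term-by-term (mod 11).
  3*X**2 ↦ 3·100·1·1 = 300
  2*X*Y ↦ 2·10·3·1 = 60
  2*X*Z ↦ 2·10·1·5 = 100
  -3*Y**2 ↦ -3·1·9·1 = -27
  2*Y*Z ↦ 2·1·3·5 = 30
  -Z**2 ↦ -1·1·1·25 = -25
Sum: F(10, 3, 5) = (300) + (60) + (100) + (-27) + (30) + (-25) = 438.
Reducing mod 11: 438 ≡ 9 (mod 11).
Since F(a, b, c) ≡ 9 ≠ 0 (mod 11), P does NOT lie on the curve.


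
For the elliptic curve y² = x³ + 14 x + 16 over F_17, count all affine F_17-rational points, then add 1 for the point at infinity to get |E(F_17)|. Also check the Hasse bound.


Affine points = {(0, 4), (0, 13), (2, 1), (2, 16), (3, 0), (4, 0), (7, 7), (7, 10), (9, 2), (9, 15), (10, 0), (12, 5), (12, 12), (13, 7), (13, 10), (14, 7), (14, 10), (16, 1), (16, 16)}; affine count = 19; |E(F_17)| = 20.

Discriminant check: Δ ∝ 4a³ + 27b² = 4·14³ + 27·16² = 4·2744 + 27·256 ≡ 4 (mod 17). Nonzero ⇒ E is nonsingular.
For each x ∈ F_17, compute rhs = x³ + 14·x + 16 mod 17, then count y ∈ F_17 with y² ≡ rhs.
  x = 0: rhs = 16, matching y values: 4, 13 (2 points).
  x = 1: rhs = 14, matching y values: none (0 points).
  x = 2: rhs = 1, matching y values: 1, 16 (2 points).
  x = 3: rhs = 0, matching y values: 0 (1 points).
  x = 4: rhs = 0, matching y values: 0 (1 points).
  x = 5: rhs = 7, matching y values: none (0 points).
  x = 6: rhs = 10, matching y values: none (0 points).
  x = 7: rhs = 15, matching y values: 7, 10 (2 points).
  x = 8: rhs = 11, matching y values: none (0 points).
  x = 9: rhs = 4, matching y values: 2, 15 (2 points).
  x = 10: rhs = 0, matching y values: 0 (1 points).
  x = 11: rhs = 5, matching y values: none (0 points).
  x = 12: rhs = 8, matching y values: 5, 12 (2 points).
  x = 13: rhs = 15, matching y values: 7, 10 (2 points).
  x = 14: rhs = 15, matching y values: 7, 10 (2 points).
  x = 15: rhs = 14, matching y values: none (0 points).
  x = 16: rhs = 1, matching y values: 1, 16 (2 points).
Total affine count: 19.
Full point count |E(F_17)| = 19 + 1 = 20.
Hasse bound: |20 − (17+1)| = |2| = 2 ≤ 2√17 ≈ 8.2462 ✓.


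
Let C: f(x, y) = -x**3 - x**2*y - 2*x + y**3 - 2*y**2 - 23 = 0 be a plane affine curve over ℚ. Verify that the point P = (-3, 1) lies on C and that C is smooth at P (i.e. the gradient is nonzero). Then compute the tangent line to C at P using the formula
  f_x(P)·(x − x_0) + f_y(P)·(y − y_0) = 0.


Tangent line at P: -23*x - 10*y - 59 = 0.

Step 1: f(-3, 1) = 0, so P lies on C.
Step 2: partial derivatives
  f_x(x, y) = -3*x**2 - 2*x*y - 2, f_y(x, y) = -x**2 + 3*y**2 - 4*y.
  f_x(P) = -23, f_y(P) = -10 (gradient nonzero, so P is smooth).
Step 3: tangent line at P: -23·(x − -3) + -10·(y − 1) = 0.
Expanding: -23*x - 10*y - 59 = 0.


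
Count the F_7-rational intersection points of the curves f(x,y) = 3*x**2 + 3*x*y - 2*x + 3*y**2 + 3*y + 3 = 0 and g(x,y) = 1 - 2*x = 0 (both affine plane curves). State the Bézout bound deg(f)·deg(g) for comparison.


Common zeros: ∅; count = 0; Bézout bound = 2.

deg(f) = 2, deg(g) = 1, so Bézout bound = 2.
Scan x ∈ F_7. For each x, list the y ∈ F_7 with f(x, y) ≡ 0 and those with g(x, y) ≡ 0 (mod 7); the common zeros in that column are the intersection.
  x = 0: f ≡ 0 at y ∈ {2, 4}; g ≡ 0 at y ∈ ∅; common: ∅.
  x = 1: f ≡ 0 at y ∈ {2, 3}; g ≡ 0 at y ∈ ∅; common: ∅.
  x = 2: f ≡ 0 at y ∈ ∅; g ≡ 0 at y ∈ ∅; common: ∅.
  x = 3: f ≡ 0 at y ∈ ∅; g ≡ 0 at y ∈ ∅; common: ∅.
  x = 4: f ≡ 0 at y ∈ ∅; g ≡ 0 at y ∈ {0, 1, 2, 3, 4, 5, 6}; common: ∅.
  x = 5: f ≡ 0 at y ∈ ∅; g ≡ 0 at y ∈ ∅; common: ∅.
  x = 6: f ≡ 0 at y ∈ {3, 4}; g ≡ 0 at y ∈ ∅; common: ∅.
Collecting: common zeros = ∅, so the count is 0.
Comparison with the Bézout bound: 0 ≤ 2 = deg(f)·deg(g), as expected for curves with no common component (the affine F_7-count falls short of the bound because intersections may lie at infinity, over extension fields, or carry multiplicity).


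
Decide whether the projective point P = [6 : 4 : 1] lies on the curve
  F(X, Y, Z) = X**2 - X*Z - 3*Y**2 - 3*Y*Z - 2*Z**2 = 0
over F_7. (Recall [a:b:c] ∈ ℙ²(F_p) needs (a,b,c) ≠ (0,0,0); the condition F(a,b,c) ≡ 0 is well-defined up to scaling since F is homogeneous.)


F(6,4,1) ≡ 3 (mod 7); P is NOT on the curve.

Evaluate F(6, 4, 1) term-by-term (mod 7).
  X**2 ↦ 1·36·1·1 = 36
  -X*Z ↦ -1·6·1·1 = -6
  -3*Y**2 ↦ -3·1·16·1 = -48
  -3*Y*Z ↦ -3·1·4·1 = -12
  -2*Z**2 ↦ -2·1·1·1 = -2
Sum: F(6, 4, 1) = (36) + (-6) + (-48) + (-12) + (-2) = -32.
Reducing mod 7: -32 ≡ 3 (mod 7).
Since F(a, b, c) ≡ 3 ≠ 0 (mod 7), P does NOT lie on the curve.


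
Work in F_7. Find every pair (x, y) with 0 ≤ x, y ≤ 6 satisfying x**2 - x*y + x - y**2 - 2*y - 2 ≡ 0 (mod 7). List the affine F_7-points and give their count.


Affine F_7-points: {(1, 0), (1, 4), (2, 4), (2, 6), (3, 3), (3, 6), (5, 0), (6, 3)}; count = 8.

For each of the 49 pairs (x, y) ∈ F_7², evaluate f(x, y) mod 7. Record the zeros.
  x = 0: [0↦5, 1↦2, 2↦4, 3↦4, 4↦2, 5↦5, 6↦6]  zeros at y ∈ ∅
  x = 1: [0↦0, 1↦3, 2↦4, 3↦3, 4↦0, 5↦2, 6↦2]  zeros at y ∈ {0, 4}
  x = 2: [0↦4, 1↦6, 2↦6, 3↦4, 4↦0, 5↦1, 6↦0]  zeros at y ∈ {4, 6}
  x = 3: [0↦3, 1↦4, 2↦3, 3↦0, 4↦2, 5↦2, 6↦0]  zeros at y ∈ {3, 6}
  x = 4: [0↦4, 1↦4, 2↦2, 3↦5, 4↦6, 5↦5, 6↦2]  zeros at y ∈ ∅
  x = 5: [0↦0, 1↦6, 2↦3, 3↦5, 4↦5, 5↦3, 6↦6]  zeros at y ∈ {0}
  x = 6: [0↦5, 1↦3, 2↦6, 3↦0, 4↦6, 5↦3, 6↦5]  zeros at y ∈ {3}
Collecting zeros: affine points = {(1, 0), (1, 4), (2, 4), (2, 6), (3, 3), (3, 6), (5, 0), (6, 3)}.
Total count |C(F_7)_aff| = 8.


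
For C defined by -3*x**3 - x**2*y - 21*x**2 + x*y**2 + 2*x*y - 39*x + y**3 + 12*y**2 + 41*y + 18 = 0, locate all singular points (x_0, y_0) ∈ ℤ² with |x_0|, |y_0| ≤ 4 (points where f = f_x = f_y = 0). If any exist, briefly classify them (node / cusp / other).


Singular points: {(-2, -3)}; classification: cusp.

Compute partial derivatives:
  f_x = -9*x**2 - 2*x*y - 42*x + y**2 + 2*y - 39.
  f_y = -x**2 + 2*x*y + 2*x + 3*y**2 + 24*y + 41.
Scan x_0 ∈ {−4, ..., 4}. For each x_0, f_y(x_0, y) is a polynomial in y; find its integer roots y ∈ {−4, ..., 4}, then test f_x and f at those candidates.
  x = -4: f_y(-4, y) = 3*y**2 + 16*y + 17; no integer root y with |y| ≤ 4.
  x = -3: f_y(-3, y) = 3*y**2 + 18*y + 26; no integer root y with |y| ≤ 4.
  x = -2: f_y(-2, y) = 3*y**2 + 20*y + 33; vanishes at y ∈ {-3}. (-2, -3): f_x = 0, f = 0 — SINGULAR.
  x = -1: f_y(-1, y) = 3*y**2 + 22*y + 38; no integer root y with |y| ≤ 4.
  x = 0: f_y(0, y) = 3*y**2 + 24*y + 41; no integer root y with |y| ≤ 4.
  x = 1: f_y(1, y) = 3*y**2 + 26*y + 42; no integer root y with |y| ≤ 4.
  x = 2: f_y(2, y) = 3*y**2 + 28*y + 41; no integer root y with |y| ≤ 4.
  x = 3: f_y(3, y) = 3*y**2 + 30*y + 38; no integer root y with |y| ≤ 4.
  x = 4: f_y(4, y) = 3*y**2 + 32*y + 33; no integer root y with |y| ≤ 4.
Only singular point on the grid: (-2, -3).
Classify: substitute x = -2 + u, y = -3 + v and expand: f = -3*u**3 - u**2*v + u*v**2 + v**3 + v**2.
No constant or linear terms (consistent with a singular point). Quadratic part: v**2. Cubic part: -3*u**3 - u**2*v + u*v**2 + v**3.
The quadratic part v**2 is a perfect square, so there is a single (double) tangent line v = 0, i.e. y = -3. Restricting the cubic part to that line (v = 0) leaves -3*u**3 ≠ 0, so f is not divisible by v and the branch is v² ≈ 3*u**3 to lowest order — this is a cusp.
Classification: cusp.


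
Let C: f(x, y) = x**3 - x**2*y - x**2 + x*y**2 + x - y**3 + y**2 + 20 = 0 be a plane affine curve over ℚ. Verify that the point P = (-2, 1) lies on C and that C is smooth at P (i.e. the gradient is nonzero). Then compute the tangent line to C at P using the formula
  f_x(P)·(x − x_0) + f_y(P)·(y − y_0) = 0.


Tangent line at P: 22*x - 9*y + 53 = 0.

Step 1: f(-2, 1) = 0, so P lies on C.
Step 2: partial derivatives
  f_x(x, y) = 3*x**2 - 2*x*y - 2*x + y**2 + 1, f_y(x, y) = -x**2 + 2*x*y - 3*y**2 + 2*y.
  f_x(P) = 22, f_y(P) = -9 (gradient nonzero, so P is smooth).
Step 3: tangent line at P: 22·(x − -2) + -9·(y − 1) = 0.
Expanding: 22*x - 9*y + 53 = 0.


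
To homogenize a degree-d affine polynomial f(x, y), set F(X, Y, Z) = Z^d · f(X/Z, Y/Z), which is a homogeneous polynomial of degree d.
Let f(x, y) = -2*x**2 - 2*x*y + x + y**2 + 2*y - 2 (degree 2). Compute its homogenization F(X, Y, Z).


F(X, Y, Z) = -2*X**2 - 2*X*Y + X*Z + Y**2 + 2*Y*Z - 2*Z**2

deg(f) = 2.
Substitute x = X/Z, y = Y/Z into f, then multiply by Z^2.
  monomial -2·x^2·y^0 ↦ -2·X^2·Y^0·Z^0.
  monomial -2·x^1·y^1 ↦ -2·X^1·Y^1·Z^0.
  monomial 1·x^1·y^0 ↦ 1·X^1·Y^0·Z^1.
  monomial 1·x^0·y^2 ↦ 1·X^0·Y^2·Z^0.
  monomial 2·x^0·y^1 ↦ 2·X^0·Y^1·Z^1.
  monomial -2·x^0·y^0 ↦ -2·X^0·Y^0·Z^2.
Collecting: F(X, Y, Z) = -2*X**2 - 2*X*Y + X*Z + Y**2 + 2*Y*Z - 2*Z**2.


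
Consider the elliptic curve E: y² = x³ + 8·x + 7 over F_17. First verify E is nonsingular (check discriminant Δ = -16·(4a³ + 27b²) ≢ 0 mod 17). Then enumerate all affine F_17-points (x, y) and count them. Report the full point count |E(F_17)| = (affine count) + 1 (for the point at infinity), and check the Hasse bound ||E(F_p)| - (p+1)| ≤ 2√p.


Affine points = {(1, 4), (1, 13), (4, 1), (4, 16), (5, 6), (5, 11), (6, 4), (6, 13), (7, 7), (7, 10), (9, 3), (9, 14), (10, 4), (10, 13), (11, 7), (11, 10), (13, 8), (13, 9), (15, 0), (16, 7), (16, 10)}; affine count = 21; |E(F_17)| = 22.

Discriminant check: Δ ∝ 4a³ + 27b² = 4·8³ + 27·7² = 4·512 + 27·49 ≡ 5 (mod 17). Nonzero ⇒ E is nonsingular.
For each x ∈ F_17, compute rhs = x³ + 8·x + 7 mod 17, then count y ∈ F_17 with y² ≡ rhs.
  x = 0: rhs = 7, matching y values: none (0 points).
  x = 1: rhs = 16, matching y values: 4, 13 (2 points).
  x = 2: rhs = 14, matching y values: none (0 points).
  x = 3: rhs = 7, matching y values: none (0 points).
  x = 4: rhs = 1, matching y values: 1, 16 (2 points).
  x = 5: rhs = 2, matching y values: 6, 11 (2 points).
  x = 6: rhs = 16, matching y values: 4, 13 (2 points).
  x = 7: rhs = 15, matching y values: 7, 10 (2 points).
  x = 8: rhs = 5, matching y values: none (0 points).
  x = 9: rhs = 9, matching y values: 3, 14 (2 points).
  x = 10: rhs = 16, matching y values: 4, 13 (2 points).
  x = 11: rhs = 15, matching y values: 7, 10 (2 points).
  x = 12: rhs = 12, matching y values: none (0 points).
  x = 13: rhs = 13, matching y values: 8, 9 (2 points).
  x = 14: rhs = 7, matching y values: none (0 points).
  x = 15: rhs = 0, matching y values: 0 (1 points).
  x = 16: rhs = 15, matching y values: 7, 10 (2 points).
Total affine count: 21.
Full point count |E(F_17)| = 21 + 1 = 22.
Hasse bound: |22 − (17+1)| = |4| = 4 ≤ 2√17 ≈ 8.2462 ✓.


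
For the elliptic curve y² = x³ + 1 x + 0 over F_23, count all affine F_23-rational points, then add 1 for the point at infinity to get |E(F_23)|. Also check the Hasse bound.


Affine points = {(0, 0), (1, 5), (1, 18), (9, 5), (9, 18), (11, 10), (11, 13), (13, 5), (13, 18), (15, 3), (15, 20), (16, 8), (16, 15), (17, 10), (17, 13), (18, 10), (18, 13), (19, 1), (19, 22), (20, 4), (20, 19), (21, 6), (21, 17)}; affine count = 23; |E(F_23)| = 24.

Discriminant check: Δ ∝ 4a³ + 27b² = 4·1³ + 27·0² = 4·1 + 27·0 ≡ 4 (mod 23). Nonzero ⇒ E is nonsingular.
For each x ∈ F_23, compute rhs = x³ + 1·x + 0 mod 23, then count y ∈ F_23 with y² ≡ rhs.
  x = 0: rhs = 0, matching y values: 0 (1 points).
  x = 1: rhs = 2, matching y values: 5, 18 (2 points).
  x = 2: rhs = 10, matching y values: none (0 points).
  x = 3: rhs = 7, matching y values: none (0 points).
  x = 4: rhs = 22, matching y values: none (0 points).
  x = 5: rhs = 15, matching y values: none (0 points).
  x = 6: rhs = 15, matching y values: none (0 points).
  x = 7: rhs = 5, matching y values: none (0 points).
  x = 8: rhs = 14, matching y values: none (0 points).
  x = 9: rhs = 2, matching y values: 5, 18 (2 points).
  x = 10: rhs = 21, matching y values: none (0 points).
  x = 11: rhs = 8, matching y values: 10, 13 (2 points).
  x = 12: rhs = 15, matching y values: none (0 points).
  x = 13: rhs = 2, matching y values: 5, 18 (2 points).
  x = 14: rhs = 21, matching y values: none (0 points).
  x = 15: rhs = 9, matching y values: 3, 20 (2 points).
  x = 16: rhs = 18, matching y values: 8, 15 (2 points).
  x = 17: rhs = 8, matching y values: 10, 13 (2 points).
  x = 18: rhs = 8, matching y values: 10, 13 (2 points).
  x = 19: rhs = 1, matching y values: 1, 22 (2 points).
  x = 20: rhs = 16, matching y values: 4, 19 (2 points).
  x = 21: rhs = 13, matching y values: 6, 17 (2 points).
  x = 22: rhs = 21, matching y values: none (0 points).
Total affine count: 23.
Full point count |E(F_23)| = 23 + 1 = 24.
Hasse bound: |24 − (23+1)| = |0| = 0 ≤ 2√23 ≈ 9.5917 ✓.


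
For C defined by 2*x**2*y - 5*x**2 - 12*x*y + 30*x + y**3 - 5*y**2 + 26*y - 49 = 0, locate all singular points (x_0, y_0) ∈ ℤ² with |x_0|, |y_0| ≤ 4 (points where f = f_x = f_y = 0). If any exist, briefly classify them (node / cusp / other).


Singular points: {(3, 2)}; classification: node.

Compute partial derivatives:
  f_x = 4*x*y - 10*x - 12*y + 30.
  f_y = 2*x**2 - 12*x + 3*y**2 - 10*y + 26.
Scan x_0 ∈ {−4, ..., 4}. For each x_0, f_y(x_0, y) is a polynomial in y; find its integer roots y ∈ {−4, ..., 4}, then test f_x and f at those candidates.
  x = -4: f_y(-4, y) = 3*y**2 - 10*y + 106; no integer root y with |y| ≤ 4.
  x = -3: f_y(-3, y) = 3*y**2 - 10*y + 80; no integer root y with |y| ≤ 4.
  x = -2: f_y(-2, y) = 3*y**2 - 10*y + 58; no integer root y with |y| ≤ 4.
  x = -1: f_y(-1, y) = 3*y**2 - 10*y + 40; no integer root y with |y| ≤ 4.
  x = 0: f_y(0, y) = 3*y**2 - 10*y + 26; no integer root y with |y| ≤ 4.
  x = 1: f_y(1, y) = 3*y**2 - 10*y + 16; no integer root y with |y| ≤ 4.
  x = 2: f_y(2, y) = 3*y**2 - 10*y + 10; no integer root y with |y| ≤ 4.
  x = 3: f_y(3, y) = 3*y**2 - 10*y + 8; vanishes at y ∈ {2}. (3, 2): f_x = 0, f = 0 — SINGULAR.
  x = 4: f_y(4, y) = 3*y**2 - 10*y + 10; no integer root y with |y| ≤ 4.
Only singular point on the grid: (3, 2).
Classify: substitute x = 3 + u, y = 2 + v and expand: f = 2*u**2*v - u**2 + v**3 + v**2.
No constant or linear terms (consistent with a singular point). Quadratic part: -u**2 + v**2. Cubic part: 2*u**2*v + v**3.
The quadratic part v**2 - u**2 = (v − u)(v + u) splits into two distinct linear factors, so there are two distinct tangent lines y − 2 = ±(x − 3) — this is a node (ordinary double point).
Classification: node.


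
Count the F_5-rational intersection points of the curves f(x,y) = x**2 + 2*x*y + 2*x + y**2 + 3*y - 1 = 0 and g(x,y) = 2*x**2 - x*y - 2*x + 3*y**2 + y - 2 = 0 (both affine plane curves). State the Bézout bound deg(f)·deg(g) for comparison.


Common zeros: {(4, 3)}; count = 1; Bézout bound = 4.

deg(f) = 2, deg(g) = 2, so Bézout bound = 4.
Scan x ∈ F_5. For each x, list the y ∈ F_5 with f(x, y) ≡ 0 and those with g(x, y) ≡ 0 (mod 5); the common zeros in that column are the intersection.
  x = 0: f ≡ 0 at y ∈ ∅; g ≡ 0 at y ∈ {4}; common: ∅.
  x = 1: f ≡ 0 at y ∈ ∅; g ≡ 0 at y ∈ {2, 3}; common: ∅.
  x = 2: f ≡ 0 at y ∈ {1, 2}; g ≡ 0 at y ∈ ∅; common: ∅.
  x = 3: f ≡ 0 at y ∈ {3}; g ≡ 0 at y ∈ {0, 4}; common: ∅.
  x = 4: f ≡ 0 at y ∈ {1, 3}; g ≡ 0 at y ∈ {3}; common: {3}.
Collecting: common zeros = {(4, 3)}, so the count is 1.
Comparison with the Bézout bound: 1 ≤ 4 = deg(f)·deg(g), as expected for curves with no common component (the affine F_5-count falls short of the bound because intersections may lie at infinity, over extension fields, or carry multiplicity).


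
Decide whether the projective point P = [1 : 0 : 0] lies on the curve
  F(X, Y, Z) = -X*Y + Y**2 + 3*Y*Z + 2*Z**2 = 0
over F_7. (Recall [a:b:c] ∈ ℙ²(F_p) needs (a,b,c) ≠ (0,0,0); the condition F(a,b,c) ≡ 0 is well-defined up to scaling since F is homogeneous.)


F(1,0,0) ≡ 0 (mod 7); P is on the curve.

Evaluate F(1, 0, 0) term-by-term (mod 7).
  -X*Y ↦ -1·1·0·1 = 0
  Y**2 ↦ 1·1·0·1 = 0
  3*Y*Z ↦ 3·1·0·0 = 0
  2*Z**2 ↦ 2·1·1·0 = 0
Sum: F(1, 0, 0) = (0) + (0) + (0) + (0) = 0.
Reducing mod 7: 0 ≡ 0 (mod 7).
Since F(a, b, c) ≡ 0 (mod 7), P lies on the curve.


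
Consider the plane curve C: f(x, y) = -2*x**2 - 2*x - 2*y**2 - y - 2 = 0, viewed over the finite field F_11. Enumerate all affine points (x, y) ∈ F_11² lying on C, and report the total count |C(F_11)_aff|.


Affine F_11-points: {(5, 8)}; count = 1.

For each of the 121 pairs (x, y) ∈ F_11², evaluate f(x, y) mod 11. Record the zeros.
  x = 0: [0↦9, 1↦6, 2↦10, 3↦10, 4↦6, 5↦9, 6↦8, 7↦3, 8↦5, 9↦3, 10↦8]  zeros at y ∈ ∅
  x = 1: [0↦5, 1↦2, 2↦6, 3↦6, 4↦2, 5↦5, 6↦4, 7↦10, 8↦1, 9↦10, 10↦4]  zeros at y ∈ ∅
  x = 2: [0↦8, 1↦5, 2↦9, 3↦9, 4↦5, 5↦8, 6↦7, 7↦2, 8↦4, 9↦2, 10↦7]  zeros at y ∈ ∅
  x = 3: [0↦7, 1↦4, 2↦8, 3↦8, 4↦4, 5↦7, 6↦6, 7↦1, 8↦3, 9↦1, 10↦6]  zeros at y ∈ ∅
  x = 4: [0↦2, 1↦10, 2↦3, 3↦3, 4↦10, 5↦2, 6↦1, 7↦7, 8↦9, 9↦7, 10↦1]  zeros at y ∈ ∅
  x = 5: [0↦4, 1↦1, 2↦5, 3↦5, 4↦1, 5↦4, 6↦3, 7↦9, 8↦0, 9↦9, 10↦3]  zeros at y ∈ {8}
  x = 6: [0↦2, 1↦10, 2↦3, 3↦3, 4↦10, 5↦2, 6↦1, 7↦7, 8↦9, 9↦7, 10↦1]  zeros at y ∈ ∅
  x = 7: [0↦7, 1↦4, 2↦8, 3↦8, 4↦4, 5↦7, 6↦6, 7↦1, 8↦3, 9↦1, 10↦6]  zeros at y ∈ ∅
  x = 8: [0↦8, 1↦5, 2↦9, 3↦9, 4↦5, 5↦8, 6↦7, 7↦2, 8↦4, 9↦2, 10↦7]  zeros at y ∈ ∅
  x = 9: [0↦5, 1↦2, 2↦6, 3↦6, 4↦2, 5↦5, 6↦4, 7↦10, 8↦1, 9↦10, 10↦4]  zeros at y ∈ ∅
  x = 10: [0↦9, 1↦6, 2↦10, 3↦10, 4↦6, 5↦9, 6↦8, 7↦3, 8↦5, 9↦3, 10↦8]  zeros at y ∈ ∅
Collecting zeros: affine points = {(5, 8)}.
Total count |C(F_11)_aff| = 1.


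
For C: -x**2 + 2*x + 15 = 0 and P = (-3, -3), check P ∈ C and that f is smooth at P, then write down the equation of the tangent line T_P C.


Tangent line at P: 8*x + 24 = 0.

Step 1: f(-3, -3) = 0, so P lies on C.
Step 2: partial derivatives
  f_x(x, y) = 2 - 2*x, f_y(x, y) = 0.
  f_x(P) = 8, f_y(P) = 0 (gradient nonzero, so P is smooth).
Step 3: tangent line at P: 8·(x − -3) + 0·(y − -3) = 0.
Expanding: 8*x + 24 = 0.


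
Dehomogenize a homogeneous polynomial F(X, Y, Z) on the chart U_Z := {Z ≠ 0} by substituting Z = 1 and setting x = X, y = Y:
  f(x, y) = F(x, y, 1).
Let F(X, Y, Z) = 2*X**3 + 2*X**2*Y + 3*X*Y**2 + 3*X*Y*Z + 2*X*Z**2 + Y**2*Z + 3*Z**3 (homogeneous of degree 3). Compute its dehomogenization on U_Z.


f(x, y) = 2*x**3 + 2*x**2*y + 3*x*y**2 + 3*x*y + 2*x + y**2 + 3

On U_Z we set Z = 1. Each monomial c·X^i·Y^j·Z^k in F becomes c·x^i·y^j·1^k = c·x^i·y^j.
Substituting Z = 1: F(X, Y, 1) = 2*x**3 + 2*x**2*y + 3*x*y**2 + 3*x*y + 2*x + y**2 + 3.
Note: deg(f) ≤ deg(F) = 3; strict inequality happens when F is divisible by Z (lost terms).


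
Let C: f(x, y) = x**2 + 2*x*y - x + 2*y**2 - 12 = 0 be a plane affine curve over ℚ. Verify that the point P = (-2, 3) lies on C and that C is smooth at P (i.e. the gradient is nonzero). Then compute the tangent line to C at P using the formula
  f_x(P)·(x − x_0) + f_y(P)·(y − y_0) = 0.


Tangent line at P: x + 8*y - 22 = 0.

Step 1: f(-2, 3) = 0, so P lies on C.
Step 2: partial derivatives
  f_x(x, y) = 2*x + 2*y - 1, f_y(x, y) = 2*x + 4*y.
  f_x(P) = 1, f_y(P) = 8 (gradient nonzero, so P is smooth).
Step 3: tangent line at P: 1·(x − -2) + 8·(y − 3) = 0.
Expanding: x + 8*y - 22 = 0.


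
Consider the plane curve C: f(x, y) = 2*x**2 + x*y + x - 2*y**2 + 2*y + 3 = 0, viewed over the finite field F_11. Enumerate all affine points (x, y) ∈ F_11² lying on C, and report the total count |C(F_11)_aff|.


Affine F_11-points: {(10, 3)}; count = 1.

For each of the 121 pairs (x, y) ∈ F_11², evaluate f(x, y) mod 11. Record the zeros.
  x = 0: [0↦3, 1↦3, 2↦10, 3↦2, 4↦1, 5↦7, 6↦9, 7↦7, 8↦1, 9↦2, 10↦10]  zeros at y ∈ ∅
  x = 1: [0↦6, 1↦7, 2↦4, 3↦8, 4↦8, 5↦4, 6↦7, 7↦6, 8↦1, 9↦3, 10↦1]  zeros at y ∈ ∅
  x = 2: [0↦2, 1↦4, 2↦2, 3↦7, 4↦8, 5↦5, 6↦9, 7↦9, 8↦5, 9↦8, 10↦7]  zeros at y ∈ ∅
  x = 3: [0↦2, 1↦5, 2↦4, 3↦10, 4↦1, 5↦10, 6↦4, 7↦5, 8↦2, 9↦6, 10↦6]  zeros at y ∈ ∅
  x = 4: [0↦6, 1↦10, 2↦10, 3↦6, 4↦9, 5↦8, 6↦3, 7↦5, 8↦3, 9↦8, 10↦9]  zeros at y ∈ ∅
  x = 5: [0↦3, 1↦8, 2↦9, 3↦6, 4↦10, 5↦10, 6↦6, 7↦9, 8↦8, 9↦3, 10↦5]  zeros at y ∈ ∅
  x = 6: [0↦4, 1↦10, 2↦1, 3↦10, 4↦4, 5↦5, 6↦2, 7↦6, 8↦6, 9↦2, 10↦5]  zeros at y ∈ ∅
  x = 7: [0↦9, 1↦5, 2↦8, 3↦7, 4↦2, 5↦4, 6↦2, 7↦7, 8↦8, 9↦5, 10↦9]  zeros at y ∈ ∅
  x = 8: [0↦7, 1↦4, 2↦8, 3↦8, 4↦4, 5↦7, 6↦6, 7↦1, 8↦3, 9↦1, 10↦6]  zeros at y ∈ ∅
  x = 9: [0↦9, 1↦7, 2↦1, 3↦2, 4↦10, 5↦3, 6↦3, 7↦10, 8↦2, 9↦1, 10↦7]  zeros at y ∈ ∅
  x = 10: [0↦4, 1↦3, 2↦9, 3↦0, 4↦9, 5↦3, 6↦4, 7↦1, 8↦5, 9↦5, 10↦1]  zeros at y ∈ {3}
Collecting zeros: affine points = {(10, 3)}.
Total count |C(F_11)_aff| = 1.


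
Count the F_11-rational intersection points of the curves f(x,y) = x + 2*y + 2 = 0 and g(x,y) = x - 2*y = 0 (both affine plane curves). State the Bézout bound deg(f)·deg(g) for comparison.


Common zeros: {(10, 5)}; count = 1; Bézout bound = 1.

deg(f) = 1, deg(g) = 1, so Bézout bound = 1.
Scan x ∈ F_11. For each x, list the y ∈ F_11 with f(x, y) ≡ 0 and those with g(x, y) ≡ 0 (mod 11); the common zeros in that column are the intersection.
  x = 0: f ≡ 0 at y ∈ {10}; g ≡ 0 at y ∈ {0}; common: ∅.
  x = 1: f ≡ 0 at y ∈ {4}; g ≡ 0 at y ∈ {6}; common: ∅.
  x = 2: f ≡ 0 at y ∈ {9}; g ≡ 0 at y ∈ {1}; common: ∅.
  x = 3: f ≡ 0 at y ∈ {3}; g ≡ 0 at y ∈ {7}; common: ∅.
  x = 4: f ≡ 0 at y ∈ {8}; g ≡ 0 at y ∈ {2}; common: ∅.
  x = 5: f ≡ 0 at y ∈ {2}; g ≡ 0 at y ∈ {8}; common: ∅.
  x = 6: f ≡ 0 at y ∈ {7}; g ≡ 0 at y ∈ {3}; common: ∅.
  x = 7: f ≡ 0 at y ∈ {1}; g ≡ 0 at y ∈ {9}; common: ∅.
  x = 8: f ≡ 0 at y ∈ {6}; g ≡ 0 at y ∈ {4}; common: ∅.
  x = 9: f ≡ 0 at y ∈ {0}; g ≡ 0 at y ∈ {10}; common: ∅.
  x = 10: f ≡ 0 at y ∈ {5}; g ≡ 0 at y ∈ {5}; common: {5}.
Collecting: common zeros = {(10, 5)}, so the count is 1.
Comparison with the Bézout bound: 1 ≤ 1 = deg(f)·deg(g), as expected for curves with no common component (the bound is attained).


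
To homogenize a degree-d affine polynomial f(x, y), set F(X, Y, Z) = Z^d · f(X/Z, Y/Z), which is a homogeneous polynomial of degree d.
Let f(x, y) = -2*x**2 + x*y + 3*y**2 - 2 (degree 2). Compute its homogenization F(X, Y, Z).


F(X, Y, Z) = -2*X**2 + X*Y + 3*Y**2 - 2*Z**2

deg(f) = 2.
Substitute x = X/Z, y = Y/Z into f, then multiply by Z^2.
  monomial -2·x^2·y^0 ↦ -2·X^2·Y^0·Z^0.
  monomial 1·x^1·y^1 ↦ 1·X^1·Y^1·Z^0.
  monomial 3·x^0·y^2 ↦ 3·X^0·Y^2·Z^0.
  monomial -2·x^0·y^0 ↦ -2·X^0·Y^0·Z^2.
Collecting: F(X, Y, Z) = -2*X**2 + X*Y + 3*Y**2 - 2*Z**2.


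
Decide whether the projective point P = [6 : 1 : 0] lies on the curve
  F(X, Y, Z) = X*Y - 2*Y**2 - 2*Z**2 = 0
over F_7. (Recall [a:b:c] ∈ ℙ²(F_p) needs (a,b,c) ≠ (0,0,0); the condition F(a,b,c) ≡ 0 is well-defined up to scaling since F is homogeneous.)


F(6,1,0) ≡ 4 (mod 7); P is NOT on the curve.

Evaluate F(6, 1, 0) term-by-term (mod 7).
  X*Y ↦ 1·6·1·1 = 6
  -2*Y**2 ↦ -2·1·1·1 = -2
  -2*Z**2 ↦ -2·1·1·0 = 0
Sum: F(6, 1, 0) = (6) + (-2) + (0) = 4.
Reducing mod 7: 4 ≡ 4 (mod 7).
Since F(a, b, c) ≡ 4 ≠ 0 (mod 7), P does NOT lie on the curve.


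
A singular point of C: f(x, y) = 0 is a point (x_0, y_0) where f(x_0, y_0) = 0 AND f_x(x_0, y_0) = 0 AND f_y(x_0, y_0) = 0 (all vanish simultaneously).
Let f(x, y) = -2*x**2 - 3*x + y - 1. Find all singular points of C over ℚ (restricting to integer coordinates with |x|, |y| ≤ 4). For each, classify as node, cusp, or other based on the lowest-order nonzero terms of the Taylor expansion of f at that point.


No singular points in the scanned grid; C is smooth there.

Compute partial derivatives:
  f_x = -4*x - 3.
  f_y = 1.
f_y = 1 is a nonzero constant, so f_y never vanishes: no point (x, y) can satisfy f = f_x = f_y = 0. In particular no (x, y) ∈ {−4, ..., 4}² is singular; the curve is smooth.


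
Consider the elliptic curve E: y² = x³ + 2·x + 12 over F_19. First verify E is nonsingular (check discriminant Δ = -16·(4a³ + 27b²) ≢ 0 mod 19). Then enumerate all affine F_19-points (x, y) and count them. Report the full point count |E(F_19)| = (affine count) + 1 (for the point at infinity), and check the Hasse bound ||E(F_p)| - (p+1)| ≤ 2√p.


Affine points = {(2, 9), (2, 10), (3, 8), (3, 11), (10, 5), (10, 14), (11, 4), (11, 15), (12, 4), (12, 15), (15, 4), (15, 15), (16, 6), (16, 13), (17, 0), (18, 3), (18, 16)}; affine count = 17; |E(F_19)| = 18.

Discriminant check: Δ ∝ 4a³ + 27b² = 4·2³ + 27·12² = 4·8 + 27·144 ≡ 6 (mod 19). Nonzero ⇒ E is nonsingular.
For each x ∈ F_19, compute rhs = x³ + 2·x + 12 mod 19, then count y ∈ F_19 with y² ≡ rhs.
  x = 0: rhs = 12, matching y values: none (0 points).
  x = 1: rhs = 15, matching y values: none (0 points).
  x = 2: rhs = 5, matching y values: 9, 10 (2 points).
  x = 3: rhs = 7, matching y values: 8, 11 (2 points).
  x = 4: rhs = 8, matching y values: none (0 points).
  x = 5: rhs = 14, matching y values: none (0 points).
  x = 6: rhs = 12, matching y values: none (0 points).
  x = 7: rhs = 8, matching y values: none (0 points).
  x = 8: rhs = 8, matching y values: none (0 points).
  x = 9: rhs = 18, matching y values: none (0 points).
  x = 10: rhs = 6, matching y values: 5, 14 (2 points).
  x = 11: rhs = 16, matching y values: 4, 15 (2 points).
  x = 12: rhs = 16, matching y values: 4, 15 (2 points).
  x = 13: rhs = 12, matching y values: none (0 points).
  x = 14: rhs = 10, matching y values: none (0 points).
  x = 15: rhs = 16, matching y values: 4, 15 (2 points).
  x = 16: rhs = 17, matching y values: 6, 13 (2 points).
  x = 17: rhs = 0, matching y values: 0 (1 points).
  x = 18: rhs = 9, matching y values: 3, 16 (2 points).
Total affine count: 17.
Full point count |E(F_19)| = 17 + 1 = 18.
Hasse bound: |18 − (19+1)| = |-2| = 2 ≤ 2√19 ≈ 8.7178 ✓.


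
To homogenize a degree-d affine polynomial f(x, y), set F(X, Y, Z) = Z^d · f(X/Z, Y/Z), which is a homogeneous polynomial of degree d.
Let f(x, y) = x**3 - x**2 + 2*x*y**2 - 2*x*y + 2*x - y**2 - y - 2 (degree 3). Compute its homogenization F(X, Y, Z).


F(X, Y, Z) = X**3 - X**2*Z + 2*X*Y**2 - 2*X*Y*Z + 2*X*Z**2 - Y**2*Z - Y*Z**2 - 2*Z**3

deg(f) = 3.
Substitute x = X/Z, y = Y/Z into f, then multiply by Z^3.
  monomial 1·x^3·y^0 ↦ 1·X^3·Y^0·Z^0.
  monomial -1·x^2·y^0 ↦ -1·X^2·Y^0·Z^1.
  monomial 2·x^1·y^2 ↦ 2·X^1·Y^2·Z^0.
  monomial -2·x^1·y^1 ↦ -2·X^1·Y^1·Z^1.
  monomial 2·x^1·y^0 ↦ 2·X^1·Y^0·Z^2.
  monomial -1·x^0·y^2 ↦ -1·X^0·Y^2·Z^1.
  monomial -1·x^0·y^1 ↦ -1·X^0·Y^1·Z^2.
  monomial -2·x^0·y^0 ↦ -2·X^0·Y^0·Z^3.
Collecting: F(X, Y, Z) = X**3 - X**2*Z + 2*X*Y**2 - 2*X*Y*Z + 2*X*Z**2 - Y**2*Z - Y*Z**2 - 2*Z**3.


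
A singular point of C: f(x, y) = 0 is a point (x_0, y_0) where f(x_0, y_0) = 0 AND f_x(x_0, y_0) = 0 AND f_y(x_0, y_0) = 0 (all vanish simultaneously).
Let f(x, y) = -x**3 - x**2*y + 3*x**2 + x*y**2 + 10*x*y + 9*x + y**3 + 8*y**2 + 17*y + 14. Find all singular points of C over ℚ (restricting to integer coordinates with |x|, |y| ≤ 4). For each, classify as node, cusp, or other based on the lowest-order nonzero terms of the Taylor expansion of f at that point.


Singular points: {(2, -3)}; classification: cusp.

Compute partial derivatives:
  f_x = -3*x**2 - 2*x*y + 6*x + y**2 + 10*y + 9.
  f_y = -x**2 + 2*x*y + 10*x + 3*y**2 + 16*y + 17.
Scan x_0 ∈ {−4, ..., 4}. For each x_0, f_y(x_0, y) is a polynomial in y; find its integer roots y ∈ {−4, ..., 4}, then test f_x and f at those candidates.
  x = -4: f_y(-4, y) = 3*y**2 + 8*y - 39; no integer root y with |y| ≤ 4.
  x = -3: f_y(-3, y) = 3*y**2 + 10*y - 22; no integer root y with |y| ≤ 4.
  x = -2: f_y(-2, y) = 3*y**2 + 12*y - 7; no integer root y with |y| ≤ 4.
  x = -1: f_y(-1, y) = 3*y**2 + 14*y + 6; no integer root y with |y| ≤ 4.
  x = 0: f_y(0, y) = 3*y**2 + 16*y + 17; no integer root y with |y| ≤ 4.
  x = 1: f_y(1, y) = 3*y**2 + 18*y + 26; no integer root y with |y| ≤ 4.
  x = 2: f_y(2, y) = 3*y**2 + 20*y + 33; vanishes at y ∈ {-3}. (2, -3): f_x = 0, f = 0 — SINGULAR.
  x = 3: f_y(3, y) = 3*y**2 + 22*y + 38; no integer root y with |y| ≤ 4.
  x = 4: f_y(4, y) = 3*y**2 + 24*y + 41; no integer root y with |y| ≤ 4.
Only singular point on the grid: (2, -3).
Classify: substitute x = 2 + u, y = -3 + v and expand: f = -u**3 - u**2*v + u*v**2 + v**3 + v**2.
No constant or linear terms (consistent with a singular point). Quadratic part: v**2. Cubic part: -u**3 - u**2*v + u*v**2 + v**3.
The quadratic part v**2 is a perfect square, so there is a single (double) tangent line v = 0, i.e. y = -3. Restricting the cubic part to that line (v = 0) leaves -u**3 ≠ 0, so f is not divisible by v and the branch is v² ≈ u**3 to lowest order — this is a cusp.
Classification: cusp.


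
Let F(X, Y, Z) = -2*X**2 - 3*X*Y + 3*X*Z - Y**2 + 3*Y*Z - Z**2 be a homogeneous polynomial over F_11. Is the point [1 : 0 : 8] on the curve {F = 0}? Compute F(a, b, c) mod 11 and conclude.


F(1,0,8) ≡ 2 (mod 11); P is NOT on the curve.

Evaluate F(1, 0, 8) term-by-term (mod 11).
  -2*X**2 ↦ -2·1·1·1 = -2
  -3*X*Y ↦ -3·1·0·1 = 0
  3*X*Z ↦ 3·1·1·8 = 24
  -Y**2 ↦ -1·1·0·1 = 0
  3*Y*Z ↦ 3·1·0·8 = 0
  -Z**2 ↦ -1·1·1·64 = -64
Sum: F(1, 0, 8) = (-2) + (0) + (24) + (0) + (0) + (-64) = -42.
Reducing mod 11: -42 ≡ 2 (mod 11).
Since F(a, b, c) ≡ 2 ≠ 0 (mod 11), P does NOT lie on the curve.


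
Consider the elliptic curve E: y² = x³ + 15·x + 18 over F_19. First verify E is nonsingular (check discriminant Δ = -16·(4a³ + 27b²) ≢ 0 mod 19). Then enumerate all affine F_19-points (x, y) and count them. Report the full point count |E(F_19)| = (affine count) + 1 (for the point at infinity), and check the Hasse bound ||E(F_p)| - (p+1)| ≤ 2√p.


Affine points = {(4, 3), (4, 16), (5, 3), (5, 16), (6, 1), (6, 18), (8, 2), (8, 17), (10, 3), (10, 16), (12, 8), (12, 11), (13, 4), (13, 15)}; affine count = 14; |E(F_19)| = 15.

Discriminant check: Δ ∝ 4a³ + 27b² = 4·15³ + 27·18² = 4·3375 + 27·324 ≡ 18 (mod 19). Nonzero ⇒ E is nonsingular.
For each x ∈ F_19, compute rhs = x³ + 15·x + 18 mod 19, then count y ∈ F_19 with y² ≡ rhs.
  x = 0: rhs = 18, matching y values: none (0 points).
  x = 1: rhs = 15, matching y values: none (0 points).
  x = 2: rhs = 18, matching y values: none (0 points).
  x = 3: rhs = 14, matching y values: none (0 points).
  x = 4: rhs = 9, matching y values: 3, 16 (2 points).
  x = 5: rhs = 9, matching y values: 3, 16 (2 points).
  x = 6: rhs = 1, matching y values: 1, 18 (2 points).
  x = 7: rhs = 10, matching y values: none (0 points).
  x = 8: rhs = 4, matching y values: 2, 17 (2 points).
  x = 9: rhs = 8, matching y values: none (0 points).
  x = 10: rhs = 9, matching y values: 3, 16 (2 points).
  x = 11: rhs = 13, matching y values: none (0 points).
  x = 12: rhs = 7, matching y values: 8, 11 (2 points).
  x = 13: rhs = 16, matching y values: 4, 15 (2 points).
  x = 14: rhs = 8, matching y values: none (0 points).
  x = 15: rhs = 8, matching y values: none (0 points).
  x = 16: rhs = 3, matching y values: none (0 points).
  x = 17: rhs = 18, matching y values: none (0 points).
  x = 18: rhs = 2, matching y values: none (0 points).
Total affine count: 14.
Full point count |E(F_19)| = 14 + 1 = 15.
Hasse bound: |15 − (19+1)| = |-5| = 5 ≤ 2√19 ≈ 8.7178 ✓.
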